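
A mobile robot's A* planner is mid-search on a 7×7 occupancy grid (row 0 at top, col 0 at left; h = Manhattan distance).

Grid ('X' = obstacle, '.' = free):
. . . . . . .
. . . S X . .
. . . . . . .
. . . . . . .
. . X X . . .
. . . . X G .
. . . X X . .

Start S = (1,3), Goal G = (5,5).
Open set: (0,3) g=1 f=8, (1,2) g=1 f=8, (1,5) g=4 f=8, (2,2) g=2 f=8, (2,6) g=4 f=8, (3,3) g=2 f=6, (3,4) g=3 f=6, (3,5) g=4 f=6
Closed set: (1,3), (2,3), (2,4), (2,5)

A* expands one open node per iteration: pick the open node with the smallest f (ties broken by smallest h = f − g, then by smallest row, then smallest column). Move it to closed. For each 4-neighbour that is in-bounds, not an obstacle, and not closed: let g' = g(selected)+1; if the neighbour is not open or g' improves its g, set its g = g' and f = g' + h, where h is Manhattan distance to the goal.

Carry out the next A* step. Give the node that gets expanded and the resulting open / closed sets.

expanded=(3,5); open=[(0,3) g=1 f=8, (1,2) g=1 f=8, (1,5) g=4 f=8, (2,2) g=2 f=8, (2,6) g=4 f=8, (3,3) g=2 f=6, (3,4) g=3 f=6, (3,6) g=5 f=8, (4,5) g=5 f=6]; closed=[(1,3), (2,3), (2,4), (2,5), (3,5)]

step 1: expand (3,5) (f=6, h=2) → closed; open now [(0,3) g=1 f=8, (1,2) g=1 f=8, (1,5) g=4 f=8, (2,2) g=2 f=8, (2,6) g=4 f=8, (3,3) g=2 f=6, (3,4) g=3 f=6, (3,6) g=5 f=8, (4,5) g=5 f=6]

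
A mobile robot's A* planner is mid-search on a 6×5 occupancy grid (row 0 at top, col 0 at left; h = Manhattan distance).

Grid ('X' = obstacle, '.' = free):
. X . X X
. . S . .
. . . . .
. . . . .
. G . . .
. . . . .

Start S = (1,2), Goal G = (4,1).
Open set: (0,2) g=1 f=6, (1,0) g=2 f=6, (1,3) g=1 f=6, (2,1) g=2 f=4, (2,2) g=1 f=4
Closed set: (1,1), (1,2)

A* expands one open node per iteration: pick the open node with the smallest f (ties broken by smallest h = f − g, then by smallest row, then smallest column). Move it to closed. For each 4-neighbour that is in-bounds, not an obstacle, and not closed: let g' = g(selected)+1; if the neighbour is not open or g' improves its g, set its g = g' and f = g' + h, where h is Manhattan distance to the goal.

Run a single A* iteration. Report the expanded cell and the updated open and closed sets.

expanded=(2,1); open=[(0,2) g=1 f=6, (1,0) g=2 f=6, (1,3) g=1 f=6, (2,0) g=3 f=6, (2,2) g=1 f=4, (3,1) g=3 f=4]; closed=[(1,1), (1,2), (2,1)]

step 1: expand (2,1) (f=4, h=2) → closed; open now [(0,2) g=1 f=6, (1,0) g=2 f=6, (1,3) g=1 f=6, (2,0) g=3 f=6, (2,2) g=1 f=4, (3,1) g=3 f=4]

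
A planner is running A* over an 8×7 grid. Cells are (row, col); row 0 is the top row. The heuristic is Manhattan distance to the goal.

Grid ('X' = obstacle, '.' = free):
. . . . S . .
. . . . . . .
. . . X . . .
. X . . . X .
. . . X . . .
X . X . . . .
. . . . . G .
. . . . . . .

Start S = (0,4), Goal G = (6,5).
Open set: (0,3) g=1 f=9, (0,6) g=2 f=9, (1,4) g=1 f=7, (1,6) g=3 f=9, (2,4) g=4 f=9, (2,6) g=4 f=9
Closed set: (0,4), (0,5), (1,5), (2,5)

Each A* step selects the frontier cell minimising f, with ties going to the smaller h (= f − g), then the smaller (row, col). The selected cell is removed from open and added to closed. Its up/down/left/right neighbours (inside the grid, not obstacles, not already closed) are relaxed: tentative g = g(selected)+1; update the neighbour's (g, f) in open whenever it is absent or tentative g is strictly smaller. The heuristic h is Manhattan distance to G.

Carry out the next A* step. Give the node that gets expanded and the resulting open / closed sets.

step 1: expand (1,4) (f=7, h=6) → closed; open now [(0,3) g=1 f=9, (0,6) g=2 f=9, (1,3) g=2 f=9, (1,6) g=3 f=9, (2,4) g=2 f=7, (2,6) g=4 f=9]

expanded=(1,4); open=[(0,3) g=1 f=9, (0,6) g=2 f=9, (1,3) g=2 f=9, (1,6) g=3 f=9, (2,4) g=2 f=7, (2,6) g=4 f=9]; closed=[(0,4), (0,5), (1,4), (1,5), (2,5)]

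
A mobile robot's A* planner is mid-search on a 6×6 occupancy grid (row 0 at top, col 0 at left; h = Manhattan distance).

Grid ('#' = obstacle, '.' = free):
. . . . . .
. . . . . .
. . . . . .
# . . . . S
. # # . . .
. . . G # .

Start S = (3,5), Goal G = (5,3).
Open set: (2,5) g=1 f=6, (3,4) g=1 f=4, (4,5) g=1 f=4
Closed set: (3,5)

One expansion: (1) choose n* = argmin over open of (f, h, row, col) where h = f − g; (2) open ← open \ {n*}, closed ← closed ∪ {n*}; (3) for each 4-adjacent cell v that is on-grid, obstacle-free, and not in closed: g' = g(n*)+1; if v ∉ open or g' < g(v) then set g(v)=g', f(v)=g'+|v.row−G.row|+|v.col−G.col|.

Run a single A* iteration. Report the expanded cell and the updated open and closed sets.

step 1: expand (3,4) (f=4, h=3) → closed; open now [(2,4) g=2 f=6, (2,5) g=1 f=6, (3,3) g=2 f=4, (4,4) g=2 f=4, (4,5) g=1 f=4]

expanded=(3,4); open=[(2,4) g=2 f=6, (2,5) g=1 f=6, (3,3) g=2 f=4, (4,4) g=2 f=4, (4,5) g=1 f=4]; closed=[(3,4), (3,5)]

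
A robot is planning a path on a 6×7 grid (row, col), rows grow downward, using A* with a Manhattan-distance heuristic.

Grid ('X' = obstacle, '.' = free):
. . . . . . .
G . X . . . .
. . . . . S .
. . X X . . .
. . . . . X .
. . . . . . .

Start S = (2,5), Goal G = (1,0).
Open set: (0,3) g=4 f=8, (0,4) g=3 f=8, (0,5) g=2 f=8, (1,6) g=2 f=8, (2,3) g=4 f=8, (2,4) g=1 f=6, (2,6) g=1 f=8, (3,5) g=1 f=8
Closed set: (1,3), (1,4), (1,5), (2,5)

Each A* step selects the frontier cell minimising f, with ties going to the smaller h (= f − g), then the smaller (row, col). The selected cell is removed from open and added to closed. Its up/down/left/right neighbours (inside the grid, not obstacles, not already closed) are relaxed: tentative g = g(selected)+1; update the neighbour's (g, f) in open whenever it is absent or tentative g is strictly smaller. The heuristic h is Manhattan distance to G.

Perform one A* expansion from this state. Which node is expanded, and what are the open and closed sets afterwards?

step 1: expand (2,4) (f=6, h=5) → closed; open now [(0,3) g=4 f=8, (0,4) g=3 f=8, (0,5) g=2 f=8, (1,6) g=2 f=8, (2,3) g=2 f=6, (2,6) g=1 f=8, (3,4) g=2 f=8, (3,5) g=1 f=8]

expanded=(2,4); open=[(0,3) g=4 f=8, (0,4) g=3 f=8, (0,5) g=2 f=8, (1,6) g=2 f=8, (2,3) g=2 f=6, (2,6) g=1 f=8, (3,4) g=2 f=8, (3,5) g=1 f=8]; closed=[(1,3), (1,4), (1,5), (2,4), (2,5)]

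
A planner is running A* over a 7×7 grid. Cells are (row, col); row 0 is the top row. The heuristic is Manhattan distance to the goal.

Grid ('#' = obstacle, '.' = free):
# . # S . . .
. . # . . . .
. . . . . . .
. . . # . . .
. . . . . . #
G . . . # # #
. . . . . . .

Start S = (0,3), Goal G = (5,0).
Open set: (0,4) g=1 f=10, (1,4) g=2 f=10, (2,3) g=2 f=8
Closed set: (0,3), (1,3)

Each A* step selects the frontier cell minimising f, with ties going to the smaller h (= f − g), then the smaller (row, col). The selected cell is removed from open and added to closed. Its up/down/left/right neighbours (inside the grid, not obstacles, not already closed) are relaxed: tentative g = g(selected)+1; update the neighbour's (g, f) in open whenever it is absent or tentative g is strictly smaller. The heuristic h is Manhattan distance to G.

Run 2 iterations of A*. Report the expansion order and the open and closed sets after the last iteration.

step 1: expand (2,3) (f=8, h=6) → closed; open now [(0,4) g=1 f=10, (1,4) g=2 f=10, (2,2) g=3 f=8, (2,4) g=3 f=10]
step 2: expand (2,2) (f=8, h=5) → closed; open now [(0,4) g=1 f=10, (1,4) g=2 f=10, (2,1) g=4 f=8, (2,4) g=3 f=10, (3,2) g=4 f=8]

order=[(2,3) → (2,2)]; open=[(0,4) g=1 f=10, (1,4) g=2 f=10, (2,1) g=4 f=8, (2,4) g=3 f=10, (3,2) g=4 f=8]; closed=[(0,3), (1,3), (2,2), (2,3)]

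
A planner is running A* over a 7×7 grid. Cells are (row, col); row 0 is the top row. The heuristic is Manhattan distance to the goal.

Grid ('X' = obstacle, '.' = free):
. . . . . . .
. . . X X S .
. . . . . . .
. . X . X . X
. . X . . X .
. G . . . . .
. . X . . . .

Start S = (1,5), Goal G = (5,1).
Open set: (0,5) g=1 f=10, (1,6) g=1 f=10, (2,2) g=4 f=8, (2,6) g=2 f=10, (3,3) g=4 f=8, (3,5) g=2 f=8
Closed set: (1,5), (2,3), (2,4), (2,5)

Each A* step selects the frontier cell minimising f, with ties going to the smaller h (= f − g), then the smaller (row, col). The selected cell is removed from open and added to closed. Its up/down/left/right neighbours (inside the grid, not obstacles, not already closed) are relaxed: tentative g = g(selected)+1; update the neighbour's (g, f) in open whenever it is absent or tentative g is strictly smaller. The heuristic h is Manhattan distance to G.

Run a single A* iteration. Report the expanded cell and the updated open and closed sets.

step 1: expand (2,2) (f=8, h=4) → closed; open now [(0,5) g=1 f=10, (1,2) g=5 f=10, (1,6) g=1 f=10, (2,1) g=5 f=8, (2,6) g=2 f=10, (3,3) g=4 f=8, (3,5) g=2 f=8]

expanded=(2,2); open=[(0,5) g=1 f=10, (1,2) g=5 f=10, (1,6) g=1 f=10, (2,1) g=5 f=8, (2,6) g=2 f=10, (3,3) g=4 f=8, (3,5) g=2 f=8]; closed=[(1,5), (2,2), (2,3), (2,4), (2,5)]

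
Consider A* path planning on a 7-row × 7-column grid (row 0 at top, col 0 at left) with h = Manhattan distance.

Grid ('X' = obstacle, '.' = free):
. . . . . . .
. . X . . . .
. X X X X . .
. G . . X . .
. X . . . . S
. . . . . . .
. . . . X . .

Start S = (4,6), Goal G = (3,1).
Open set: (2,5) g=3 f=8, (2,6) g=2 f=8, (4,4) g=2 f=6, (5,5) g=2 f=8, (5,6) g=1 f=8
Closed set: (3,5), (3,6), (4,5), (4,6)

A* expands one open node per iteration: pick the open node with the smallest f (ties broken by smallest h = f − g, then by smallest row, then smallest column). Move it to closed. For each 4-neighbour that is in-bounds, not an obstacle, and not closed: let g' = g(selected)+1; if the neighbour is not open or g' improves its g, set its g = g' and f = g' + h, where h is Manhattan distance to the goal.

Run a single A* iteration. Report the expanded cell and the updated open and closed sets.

step 1: expand (4,4) (f=6, h=4) → closed; open now [(2,5) g=3 f=8, (2,6) g=2 f=8, (4,3) g=3 f=6, (5,4) g=3 f=8, (5,5) g=2 f=8, (5,6) g=1 f=8]

expanded=(4,4); open=[(2,5) g=3 f=8, (2,6) g=2 f=8, (4,3) g=3 f=6, (5,4) g=3 f=8, (5,5) g=2 f=8, (5,6) g=1 f=8]; closed=[(3,5), (3,6), (4,4), (4,5), (4,6)]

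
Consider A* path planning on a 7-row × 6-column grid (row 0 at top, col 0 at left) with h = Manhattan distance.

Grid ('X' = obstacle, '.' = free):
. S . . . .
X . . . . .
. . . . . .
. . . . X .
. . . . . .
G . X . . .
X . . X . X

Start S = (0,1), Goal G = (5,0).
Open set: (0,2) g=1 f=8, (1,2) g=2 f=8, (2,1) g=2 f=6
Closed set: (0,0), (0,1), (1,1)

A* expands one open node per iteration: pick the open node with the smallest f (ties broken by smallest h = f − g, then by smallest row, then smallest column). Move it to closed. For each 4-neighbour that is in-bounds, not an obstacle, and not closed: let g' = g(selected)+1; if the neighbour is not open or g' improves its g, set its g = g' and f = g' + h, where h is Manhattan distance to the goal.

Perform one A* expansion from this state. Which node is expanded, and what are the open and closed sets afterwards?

expanded=(2,1); open=[(0,2) g=1 f=8, (1,2) g=2 f=8, (2,0) g=3 f=6, (2,2) g=3 f=8, (3,1) g=3 f=6]; closed=[(0,0), (0,1), (1,1), (2,1)]

step 1: expand (2,1) (f=6, h=4) → closed; open now [(0,2) g=1 f=8, (1,2) g=2 f=8, (2,0) g=3 f=6, (2,2) g=3 f=8, (3,1) g=3 f=6]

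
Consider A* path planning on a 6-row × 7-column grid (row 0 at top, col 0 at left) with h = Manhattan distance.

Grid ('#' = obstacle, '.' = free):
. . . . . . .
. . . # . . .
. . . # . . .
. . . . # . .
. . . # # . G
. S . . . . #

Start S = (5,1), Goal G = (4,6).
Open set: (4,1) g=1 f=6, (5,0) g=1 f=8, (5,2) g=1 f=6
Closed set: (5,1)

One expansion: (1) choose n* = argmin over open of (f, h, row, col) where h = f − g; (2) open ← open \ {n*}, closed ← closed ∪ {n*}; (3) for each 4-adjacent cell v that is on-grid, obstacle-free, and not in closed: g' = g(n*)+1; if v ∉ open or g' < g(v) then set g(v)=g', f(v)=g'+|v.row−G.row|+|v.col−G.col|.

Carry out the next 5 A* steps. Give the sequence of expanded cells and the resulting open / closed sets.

step 1: expand (4,1) (f=6, h=5) → closed; open now [(3,1) g=2 f=8, (4,0) g=2 f=8, (4,2) g=2 f=6, (5,0) g=1 f=8, (5,2) g=1 f=6]
step 2: expand (4,2) (f=6, h=4) → closed; open now [(3,1) g=2 f=8, (3,2) g=3 f=8, (4,0) g=2 f=8, (5,0) g=1 f=8, (5,2) g=1 f=6]
step 3: expand (5,2) (f=6, h=5) → closed; open now [(3,1) g=2 f=8, (3,2) g=3 f=8, (4,0) g=2 f=8, (5,0) g=1 f=8, (5,3) g=2 f=6]
step 4: expand (5,3) (f=6, h=4) → closed; open now [(3,1) g=2 f=8, (3,2) g=3 f=8, (4,0) g=2 f=8, (5,0) g=1 f=8, (5,4) g=3 f=6]
step 5: expand (5,4) (f=6, h=3) → closed; open now [(3,1) g=2 f=8, (3,2) g=3 f=8, (4,0) g=2 f=8, (5,0) g=1 f=8, (5,5) g=4 f=6]

order=[(4,1) → (4,2) → (5,2) → (5,3) → (5,4)]; open=[(3,1) g=2 f=8, (3,2) g=3 f=8, (4,0) g=2 f=8, (5,0) g=1 f=8, (5,5) g=4 f=6]; closed=[(4,1), (4,2), (5,1), (5,2), (5,3), (5,4)]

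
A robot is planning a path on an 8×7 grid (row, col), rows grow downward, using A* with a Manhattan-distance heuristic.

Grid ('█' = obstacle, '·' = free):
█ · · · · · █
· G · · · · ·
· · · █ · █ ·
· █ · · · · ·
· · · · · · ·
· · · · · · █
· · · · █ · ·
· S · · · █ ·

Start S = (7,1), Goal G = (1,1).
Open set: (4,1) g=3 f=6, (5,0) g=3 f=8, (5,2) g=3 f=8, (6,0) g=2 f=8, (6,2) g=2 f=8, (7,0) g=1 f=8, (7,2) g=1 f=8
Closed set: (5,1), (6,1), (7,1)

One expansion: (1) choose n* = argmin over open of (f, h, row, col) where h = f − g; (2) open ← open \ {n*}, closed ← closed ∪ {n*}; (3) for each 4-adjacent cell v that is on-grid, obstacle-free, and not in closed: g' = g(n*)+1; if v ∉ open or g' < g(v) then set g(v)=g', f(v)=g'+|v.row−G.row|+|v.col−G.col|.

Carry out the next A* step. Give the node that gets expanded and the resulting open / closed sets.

expanded=(4,1); open=[(4,0) g=4 f=8, (4,2) g=4 f=8, (5,0) g=3 f=8, (5,2) g=3 f=8, (6,0) g=2 f=8, (6,2) g=2 f=8, (7,0) g=1 f=8, (7,2) g=1 f=8]; closed=[(4,1), (5,1), (6,1), (7,1)]

step 1: expand (4,1) (f=6, h=3) → closed; open now [(4,0) g=4 f=8, (4,2) g=4 f=8, (5,0) g=3 f=8, (5,2) g=3 f=8, (6,0) g=2 f=8, (6,2) g=2 f=8, (7,0) g=1 f=8, (7,2) g=1 f=8]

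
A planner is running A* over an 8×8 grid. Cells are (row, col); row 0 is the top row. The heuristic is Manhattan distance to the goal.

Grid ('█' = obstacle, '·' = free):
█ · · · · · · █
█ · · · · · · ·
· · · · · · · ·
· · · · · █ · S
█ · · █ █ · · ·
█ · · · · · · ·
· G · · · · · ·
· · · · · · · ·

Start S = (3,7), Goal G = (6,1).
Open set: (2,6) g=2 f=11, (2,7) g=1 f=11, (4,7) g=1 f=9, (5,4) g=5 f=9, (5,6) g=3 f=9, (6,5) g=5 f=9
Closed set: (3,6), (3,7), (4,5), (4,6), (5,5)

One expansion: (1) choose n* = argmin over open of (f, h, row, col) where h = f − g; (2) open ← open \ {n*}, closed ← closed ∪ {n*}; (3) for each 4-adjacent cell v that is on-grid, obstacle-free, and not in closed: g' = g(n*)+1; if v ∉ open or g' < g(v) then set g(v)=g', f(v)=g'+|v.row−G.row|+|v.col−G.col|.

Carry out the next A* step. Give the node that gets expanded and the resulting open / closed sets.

expanded=(5,4); open=[(2,6) g=2 f=11, (2,7) g=1 f=11, (4,7) g=1 f=9, (5,3) g=6 f=9, (5,6) g=3 f=9, (6,4) g=6 f=9, (6,5) g=5 f=9]; closed=[(3,6), (3,7), (4,5), (4,6), (5,4), (5,5)]

step 1: expand (5,4) (f=9, h=4) → closed; open now [(2,6) g=2 f=11, (2,7) g=1 f=11, (4,7) g=1 f=9, (5,3) g=6 f=9, (5,6) g=3 f=9, (6,4) g=6 f=9, (6,5) g=5 f=9]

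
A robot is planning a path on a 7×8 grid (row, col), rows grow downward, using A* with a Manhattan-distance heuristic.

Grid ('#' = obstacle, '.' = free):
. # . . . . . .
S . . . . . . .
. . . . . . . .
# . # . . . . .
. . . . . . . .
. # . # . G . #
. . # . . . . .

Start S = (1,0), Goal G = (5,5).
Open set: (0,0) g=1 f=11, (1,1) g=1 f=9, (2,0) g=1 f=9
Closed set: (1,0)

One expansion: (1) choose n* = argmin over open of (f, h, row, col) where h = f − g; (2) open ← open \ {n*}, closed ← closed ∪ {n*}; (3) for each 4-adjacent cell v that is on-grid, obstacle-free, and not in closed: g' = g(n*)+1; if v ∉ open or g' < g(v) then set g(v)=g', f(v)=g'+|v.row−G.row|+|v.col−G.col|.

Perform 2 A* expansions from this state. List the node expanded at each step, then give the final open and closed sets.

step 1: expand (1,1) (f=9, h=8) → closed; open now [(0,0) g=1 f=11, (1,2) g=2 f=9, (2,0) g=1 f=9, (2,1) g=2 f=9]
step 2: expand (1,2) (f=9, h=7) → closed; open now [(0,0) g=1 f=11, (0,2) g=3 f=11, (1,3) g=3 f=9, (2,0) g=1 f=9, (2,1) g=2 f=9, (2,2) g=3 f=9]

order=[(1,1) → (1,2)]; open=[(0,0) g=1 f=11, (0,2) g=3 f=11, (1,3) g=3 f=9, (2,0) g=1 f=9, (2,1) g=2 f=9, (2,2) g=3 f=9]; closed=[(1,0), (1,1), (1,2)]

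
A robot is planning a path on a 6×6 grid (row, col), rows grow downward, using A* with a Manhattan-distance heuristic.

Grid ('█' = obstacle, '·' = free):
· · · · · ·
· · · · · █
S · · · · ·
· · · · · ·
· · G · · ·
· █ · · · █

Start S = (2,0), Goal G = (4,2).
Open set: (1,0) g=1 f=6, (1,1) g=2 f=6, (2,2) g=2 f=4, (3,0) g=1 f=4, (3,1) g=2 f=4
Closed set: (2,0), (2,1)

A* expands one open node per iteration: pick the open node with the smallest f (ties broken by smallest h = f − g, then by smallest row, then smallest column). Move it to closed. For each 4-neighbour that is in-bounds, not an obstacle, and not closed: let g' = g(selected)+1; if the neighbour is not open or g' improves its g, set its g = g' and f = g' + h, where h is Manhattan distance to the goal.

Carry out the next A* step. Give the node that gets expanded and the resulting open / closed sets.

expanded=(2,2); open=[(1,0) g=1 f=6, (1,1) g=2 f=6, (1,2) g=3 f=6, (2,3) g=3 f=6, (3,0) g=1 f=4, (3,1) g=2 f=4, (3,2) g=3 f=4]; closed=[(2,0), (2,1), (2,2)]

step 1: expand (2,2) (f=4, h=2) → closed; open now [(1,0) g=1 f=6, (1,1) g=2 f=6, (1,2) g=3 f=6, (2,3) g=3 f=6, (3,0) g=1 f=4, (3,1) g=2 f=4, (3,2) g=3 f=4]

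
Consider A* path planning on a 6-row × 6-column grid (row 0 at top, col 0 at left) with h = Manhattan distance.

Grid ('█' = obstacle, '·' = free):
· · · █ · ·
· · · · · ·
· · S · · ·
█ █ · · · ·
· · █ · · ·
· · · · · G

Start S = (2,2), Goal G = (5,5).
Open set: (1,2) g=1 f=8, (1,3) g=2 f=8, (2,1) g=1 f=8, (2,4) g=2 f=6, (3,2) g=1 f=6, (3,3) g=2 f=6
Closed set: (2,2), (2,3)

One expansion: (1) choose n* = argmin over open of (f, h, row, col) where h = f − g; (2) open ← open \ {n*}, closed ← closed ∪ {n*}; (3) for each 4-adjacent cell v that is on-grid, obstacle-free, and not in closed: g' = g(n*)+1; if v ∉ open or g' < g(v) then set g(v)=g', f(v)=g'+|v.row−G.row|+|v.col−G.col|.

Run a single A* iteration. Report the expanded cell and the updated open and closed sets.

step 1: expand (2,4) (f=6, h=4) → closed; open now [(1,2) g=1 f=8, (1,3) g=2 f=8, (1,4) g=3 f=8, (2,1) g=1 f=8, (2,5) g=3 f=6, (3,2) g=1 f=6, (3,3) g=2 f=6, (3,4) g=3 f=6]

expanded=(2,4); open=[(1,2) g=1 f=8, (1,3) g=2 f=8, (1,4) g=3 f=8, (2,1) g=1 f=8, (2,5) g=3 f=6, (3,2) g=1 f=6, (3,3) g=2 f=6, (3,4) g=3 f=6]; closed=[(2,2), (2,3), (2,4)]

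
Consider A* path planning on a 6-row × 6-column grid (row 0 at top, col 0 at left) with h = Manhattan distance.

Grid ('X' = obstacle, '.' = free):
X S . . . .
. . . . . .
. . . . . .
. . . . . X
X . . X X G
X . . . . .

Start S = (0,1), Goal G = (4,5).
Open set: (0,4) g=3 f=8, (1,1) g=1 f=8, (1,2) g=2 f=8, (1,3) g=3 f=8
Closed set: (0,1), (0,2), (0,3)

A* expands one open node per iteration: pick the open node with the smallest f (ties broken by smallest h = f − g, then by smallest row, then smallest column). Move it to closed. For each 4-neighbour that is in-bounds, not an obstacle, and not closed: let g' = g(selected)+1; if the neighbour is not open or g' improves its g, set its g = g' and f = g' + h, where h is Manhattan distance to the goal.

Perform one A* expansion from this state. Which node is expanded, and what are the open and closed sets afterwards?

expanded=(0,4); open=[(0,5) g=4 f=8, (1,1) g=1 f=8, (1,2) g=2 f=8, (1,3) g=3 f=8, (1,4) g=4 f=8]; closed=[(0,1), (0,2), (0,3), (0,4)]

step 1: expand (0,4) (f=8, h=5) → closed; open now [(0,5) g=4 f=8, (1,1) g=1 f=8, (1,2) g=2 f=8, (1,3) g=3 f=8, (1,4) g=4 f=8]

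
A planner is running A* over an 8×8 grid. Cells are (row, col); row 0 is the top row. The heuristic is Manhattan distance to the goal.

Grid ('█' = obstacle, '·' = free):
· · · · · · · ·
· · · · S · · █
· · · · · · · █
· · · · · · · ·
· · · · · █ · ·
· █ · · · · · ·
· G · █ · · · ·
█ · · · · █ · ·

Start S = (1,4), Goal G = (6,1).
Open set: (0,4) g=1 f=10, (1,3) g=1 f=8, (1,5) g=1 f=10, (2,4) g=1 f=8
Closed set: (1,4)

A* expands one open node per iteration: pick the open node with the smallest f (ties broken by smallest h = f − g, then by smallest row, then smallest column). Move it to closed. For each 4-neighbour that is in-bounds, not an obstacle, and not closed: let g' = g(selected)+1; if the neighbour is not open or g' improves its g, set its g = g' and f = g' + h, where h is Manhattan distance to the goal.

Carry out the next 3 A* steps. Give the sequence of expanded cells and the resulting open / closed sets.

order=[(1,3) → (1,2) → (1,1)]; open=[(0,1) g=4 f=10, (0,2) g=3 f=10, (0,3) g=2 f=10, (0,4) g=1 f=10, (1,0) g=4 f=10, (1,5) g=1 f=10, (2,1) g=4 f=8, (2,2) g=3 f=8, (2,3) g=2 f=8, (2,4) g=1 f=8]; closed=[(1,1), (1,2), (1,3), (1,4)]

step 1: expand (1,3) (f=8, h=7) → closed; open now [(0,3) g=2 f=10, (0,4) g=1 f=10, (1,2) g=2 f=8, (1,5) g=1 f=10, (2,3) g=2 f=8, (2,4) g=1 f=8]
step 2: expand (1,2) (f=8, h=6) → closed; open now [(0,2) g=3 f=10, (0,3) g=2 f=10, (0,4) g=1 f=10, (1,1) g=3 f=8, (1,5) g=1 f=10, (2,2) g=3 f=8, (2,3) g=2 f=8, (2,4) g=1 f=8]
step 3: expand (1,1) (f=8, h=5) → closed; open now [(0,1) g=4 f=10, (0,2) g=3 f=10, (0,3) g=2 f=10, (0,4) g=1 f=10, (1,0) g=4 f=10, (1,5) g=1 f=10, (2,1) g=4 f=8, (2,2) g=3 f=8, (2,3) g=2 f=8, (2,4) g=1 f=8]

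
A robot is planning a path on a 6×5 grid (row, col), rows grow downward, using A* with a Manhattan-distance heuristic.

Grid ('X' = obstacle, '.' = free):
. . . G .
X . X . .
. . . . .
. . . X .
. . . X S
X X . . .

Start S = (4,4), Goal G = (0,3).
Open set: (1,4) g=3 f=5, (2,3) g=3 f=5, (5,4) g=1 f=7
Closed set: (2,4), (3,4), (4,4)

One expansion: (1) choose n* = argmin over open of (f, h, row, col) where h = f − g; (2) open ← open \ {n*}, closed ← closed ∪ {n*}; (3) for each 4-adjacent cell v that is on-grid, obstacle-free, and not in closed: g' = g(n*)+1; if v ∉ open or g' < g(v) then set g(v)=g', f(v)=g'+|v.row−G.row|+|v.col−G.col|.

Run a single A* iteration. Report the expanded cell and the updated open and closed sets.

step 1: expand (1,4) (f=5, h=2) → closed; open now [(0,4) g=4 f=5, (1,3) g=4 f=5, (2,3) g=3 f=5, (5,4) g=1 f=7]

expanded=(1,4); open=[(0,4) g=4 f=5, (1,3) g=4 f=5, (2,3) g=3 f=5, (5,4) g=1 f=7]; closed=[(1,4), (2,4), (3,4), (4,4)]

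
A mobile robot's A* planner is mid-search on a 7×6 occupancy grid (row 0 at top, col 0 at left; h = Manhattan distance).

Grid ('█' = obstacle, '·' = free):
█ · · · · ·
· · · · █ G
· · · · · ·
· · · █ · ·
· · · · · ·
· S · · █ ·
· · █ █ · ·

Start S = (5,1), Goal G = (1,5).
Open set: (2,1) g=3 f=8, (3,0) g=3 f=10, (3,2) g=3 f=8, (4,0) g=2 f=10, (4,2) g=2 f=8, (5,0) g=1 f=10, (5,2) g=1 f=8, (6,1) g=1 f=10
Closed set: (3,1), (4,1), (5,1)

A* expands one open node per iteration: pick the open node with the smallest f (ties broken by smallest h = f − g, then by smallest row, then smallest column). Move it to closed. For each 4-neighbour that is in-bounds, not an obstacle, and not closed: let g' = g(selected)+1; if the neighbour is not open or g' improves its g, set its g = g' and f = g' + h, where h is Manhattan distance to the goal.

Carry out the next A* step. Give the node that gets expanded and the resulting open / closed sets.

expanded=(2,1); open=[(1,1) g=4 f=8, (2,0) g=4 f=10, (2,2) g=4 f=8, (3,0) g=3 f=10, (3,2) g=3 f=8, (4,0) g=2 f=10, (4,2) g=2 f=8, (5,0) g=1 f=10, (5,2) g=1 f=8, (6,1) g=1 f=10]; closed=[(2,1), (3,1), (4,1), (5,1)]

step 1: expand (2,1) (f=8, h=5) → closed; open now [(1,1) g=4 f=8, (2,0) g=4 f=10, (2,2) g=4 f=8, (3,0) g=3 f=10, (3,2) g=3 f=8, (4,0) g=2 f=10, (4,2) g=2 f=8, (5,0) g=1 f=10, (5,2) g=1 f=8, (6,1) g=1 f=10]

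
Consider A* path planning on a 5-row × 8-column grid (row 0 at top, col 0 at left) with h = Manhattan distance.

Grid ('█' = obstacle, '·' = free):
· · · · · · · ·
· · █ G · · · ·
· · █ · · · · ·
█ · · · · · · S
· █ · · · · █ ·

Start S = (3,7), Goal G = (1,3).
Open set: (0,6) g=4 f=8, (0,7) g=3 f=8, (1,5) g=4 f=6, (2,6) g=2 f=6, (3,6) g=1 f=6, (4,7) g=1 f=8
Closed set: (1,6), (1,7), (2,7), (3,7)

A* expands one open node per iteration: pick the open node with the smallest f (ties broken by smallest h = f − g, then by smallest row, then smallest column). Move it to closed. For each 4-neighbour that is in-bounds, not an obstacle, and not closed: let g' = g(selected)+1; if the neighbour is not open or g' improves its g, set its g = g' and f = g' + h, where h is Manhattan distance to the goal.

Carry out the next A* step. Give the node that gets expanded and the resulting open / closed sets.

step 1: expand (1,5) (f=6, h=2) → closed; open now [(0,5) g=5 f=8, (0,6) g=4 f=8, (0,7) g=3 f=8, (1,4) g=5 f=6, (2,5) g=5 f=8, (2,6) g=2 f=6, (3,6) g=1 f=6, (4,7) g=1 f=8]

expanded=(1,5); open=[(0,5) g=5 f=8, (0,6) g=4 f=8, (0,7) g=3 f=8, (1,4) g=5 f=6, (2,5) g=5 f=8, (2,6) g=2 f=6, (3,6) g=1 f=6, (4,7) g=1 f=8]; closed=[(1,5), (1,6), (1,7), (2,7), (3,7)]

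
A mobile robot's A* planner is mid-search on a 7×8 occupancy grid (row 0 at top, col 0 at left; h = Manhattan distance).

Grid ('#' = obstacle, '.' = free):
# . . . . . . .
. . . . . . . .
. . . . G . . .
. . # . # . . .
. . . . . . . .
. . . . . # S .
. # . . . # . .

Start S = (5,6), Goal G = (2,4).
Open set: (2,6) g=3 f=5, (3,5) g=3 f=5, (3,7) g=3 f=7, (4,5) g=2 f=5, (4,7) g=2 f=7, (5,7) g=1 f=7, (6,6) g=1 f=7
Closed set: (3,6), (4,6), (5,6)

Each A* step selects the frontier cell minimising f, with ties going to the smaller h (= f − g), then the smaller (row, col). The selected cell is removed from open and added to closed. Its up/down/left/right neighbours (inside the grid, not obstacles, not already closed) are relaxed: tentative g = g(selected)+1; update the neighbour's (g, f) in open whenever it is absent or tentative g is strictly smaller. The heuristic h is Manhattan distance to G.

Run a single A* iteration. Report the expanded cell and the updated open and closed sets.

expanded=(2,6); open=[(1,6) g=4 f=7, (2,5) g=4 f=5, (2,7) g=4 f=7, (3,5) g=3 f=5, (3,7) g=3 f=7, (4,5) g=2 f=5, (4,7) g=2 f=7, (5,7) g=1 f=7, (6,6) g=1 f=7]; closed=[(2,6), (3,6), (4,6), (5,6)]

step 1: expand (2,6) (f=5, h=2) → closed; open now [(1,6) g=4 f=7, (2,5) g=4 f=5, (2,7) g=4 f=7, (3,5) g=3 f=5, (3,7) g=3 f=7, (4,5) g=2 f=5, (4,7) g=2 f=7, (5,7) g=1 f=7, (6,6) g=1 f=7]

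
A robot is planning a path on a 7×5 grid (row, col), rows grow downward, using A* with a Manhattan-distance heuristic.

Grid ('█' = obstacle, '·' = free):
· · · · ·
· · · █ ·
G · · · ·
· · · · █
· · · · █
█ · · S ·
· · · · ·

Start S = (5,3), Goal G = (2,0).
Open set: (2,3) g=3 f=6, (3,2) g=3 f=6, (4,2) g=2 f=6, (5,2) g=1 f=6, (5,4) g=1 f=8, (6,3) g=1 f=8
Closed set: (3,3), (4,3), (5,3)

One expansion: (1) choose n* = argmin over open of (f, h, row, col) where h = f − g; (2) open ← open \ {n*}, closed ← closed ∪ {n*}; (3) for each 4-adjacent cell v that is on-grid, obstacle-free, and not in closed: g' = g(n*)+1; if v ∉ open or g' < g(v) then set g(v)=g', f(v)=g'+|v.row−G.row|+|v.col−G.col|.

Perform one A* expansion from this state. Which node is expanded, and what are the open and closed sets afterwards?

step 1: expand (2,3) (f=6, h=3) → closed; open now [(2,2) g=4 f=6, (2,4) g=4 f=8, (3,2) g=3 f=6, (4,2) g=2 f=6, (5,2) g=1 f=6, (5,4) g=1 f=8, (6,3) g=1 f=8]

expanded=(2,3); open=[(2,2) g=4 f=6, (2,4) g=4 f=8, (3,2) g=3 f=6, (4,2) g=2 f=6, (5,2) g=1 f=6, (5,4) g=1 f=8, (6,3) g=1 f=8]; closed=[(2,3), (3,3), (4,3), (5,3)]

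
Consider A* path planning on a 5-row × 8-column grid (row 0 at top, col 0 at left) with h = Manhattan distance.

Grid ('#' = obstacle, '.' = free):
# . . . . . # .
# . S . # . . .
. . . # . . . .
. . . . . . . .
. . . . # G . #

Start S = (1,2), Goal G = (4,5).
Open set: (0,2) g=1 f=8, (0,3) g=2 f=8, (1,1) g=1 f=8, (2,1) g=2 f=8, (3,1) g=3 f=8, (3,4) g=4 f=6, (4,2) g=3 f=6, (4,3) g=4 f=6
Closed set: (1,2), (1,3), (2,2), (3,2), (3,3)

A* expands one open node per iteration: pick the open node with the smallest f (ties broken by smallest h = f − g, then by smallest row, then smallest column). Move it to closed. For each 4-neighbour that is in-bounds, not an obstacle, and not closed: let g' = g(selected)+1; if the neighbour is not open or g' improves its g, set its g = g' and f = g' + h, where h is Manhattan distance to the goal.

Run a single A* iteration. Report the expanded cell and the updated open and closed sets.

step 1: expand (3,4) (f=6, h=2) → closed; open now [(0,2) g=1 f=8, (0,3) g=2 f=8, (1,1) g=1 f=8, (2,1) g=2 f=8, (2,4) g=5 f=8, (3,1) g=3 f=8, (3,5) g=5 f=6, (4,2) g=3 f=6, (4,3) g=4 f=6]

expanded=(3,4); open=[(0,2) g=1 f=8, (0,3) g=2 f=8, (1,1) g=1 f=8, (2,1) g=2 f=8, (2,4) g=5 f=8, (3,1) g=3 f=8, (3,5) g=5 f=6, (4,2) g=3 f=6, (4,3) g=4 f=6]; closed=[(1,2), (1,3), (2,2), (3,2), (3,3), (3,4)]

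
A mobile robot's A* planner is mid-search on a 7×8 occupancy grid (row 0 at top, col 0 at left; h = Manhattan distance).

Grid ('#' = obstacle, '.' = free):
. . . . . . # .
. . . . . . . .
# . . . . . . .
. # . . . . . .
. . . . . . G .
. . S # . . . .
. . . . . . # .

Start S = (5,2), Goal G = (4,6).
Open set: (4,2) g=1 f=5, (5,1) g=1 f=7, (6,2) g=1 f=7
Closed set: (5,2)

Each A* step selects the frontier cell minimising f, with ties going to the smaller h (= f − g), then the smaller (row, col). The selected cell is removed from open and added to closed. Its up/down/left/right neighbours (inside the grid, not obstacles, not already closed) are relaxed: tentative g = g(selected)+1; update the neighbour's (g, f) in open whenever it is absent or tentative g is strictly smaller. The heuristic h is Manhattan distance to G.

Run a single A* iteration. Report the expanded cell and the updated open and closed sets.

expanded=(4,2); open=[(3,2) g=2 f=7, (4,1) g=2 f=7, (4,3) g=2 f=5, (5,1) g=1 f=7, (6,2) g=1 f=7]; closed=[(4,2), (5,2)]

step 1: expand (4,2) (f=5, h=4) → closed; open now [(3,2) g=2 f=7, (4,1) g=2 f=7, (4,3) g=2 f=5, (5,1) g=1 f=7, (6,2) g=1 f=7]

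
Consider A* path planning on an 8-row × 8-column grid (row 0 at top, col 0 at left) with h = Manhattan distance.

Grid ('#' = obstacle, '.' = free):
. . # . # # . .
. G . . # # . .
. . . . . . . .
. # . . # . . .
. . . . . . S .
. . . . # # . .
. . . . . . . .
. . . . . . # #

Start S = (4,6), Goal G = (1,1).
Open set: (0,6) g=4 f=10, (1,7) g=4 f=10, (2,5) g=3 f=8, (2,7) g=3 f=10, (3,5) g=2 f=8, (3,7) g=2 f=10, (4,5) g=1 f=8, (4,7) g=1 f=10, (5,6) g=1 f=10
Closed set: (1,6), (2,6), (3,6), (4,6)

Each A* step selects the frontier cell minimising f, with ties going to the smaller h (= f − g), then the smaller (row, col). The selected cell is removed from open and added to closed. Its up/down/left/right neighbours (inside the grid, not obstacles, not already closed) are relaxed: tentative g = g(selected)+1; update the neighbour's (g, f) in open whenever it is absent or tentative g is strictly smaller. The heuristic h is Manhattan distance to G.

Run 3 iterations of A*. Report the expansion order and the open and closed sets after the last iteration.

order=[(2,5) → (2,4) → (2,3)]; open=[(0,6) g=4 f=10, (1,3) g=6 f=8, (1,7) g=4 f=10, (2,2) g=6 f=8, (2,7) g=3 f=10, (3,3) g=6 f=10, (3,5) g=2 f=8, (3,7) g=2 f=10, (4,5) g=1 f=8, (4,7) g=1 f=10, (5,6) g=1 f=10]; closed=[(1,6), (2,3), (2,4), (2,5), (2,6), (3,6), (4,6)]

step 1: expand (2,5) (f=8, h=5) → closed; open now [(0,6) g=4 f=10, (1,7) g=4 f=10, (2,4) g=4 f=8, (2,7) g=3 f=10, (3,5) g=2 f=8, (3,7) g=2 f=10, (4,5) g=1 f=8, (4,7) g=1 f=10, (5,6) g=1 f=10]
step 2: expand (2,4) (f=8, h=4) → closed; open now [(0,6) g=4 f=10, (1,7) g=4 f=10, (2,3) g=5 f=8, (2,7) g=3 f=10, (3,5) g=2 f=8, (3,7) g=2 f=10, (4,5) g=1 f=8, (4,7) g=1 f=10, (5,6) g=1 f=10]
step 3: expand (2,3) (f=8, h=3) → closed; open now [(0,6) g=4 f=10, (1,3) g=6 f=8, (1,7) g=4 f=10, (2,2) g=6 f=8, (2,7) g=3 f=10, (3,3) g=6 f=10, (3,5) g=2 f=8, (3,7) g=2 f=10, (4,5) g=1 f=8, (4,7) g=1 f=10, (5,6) g=1 f=10]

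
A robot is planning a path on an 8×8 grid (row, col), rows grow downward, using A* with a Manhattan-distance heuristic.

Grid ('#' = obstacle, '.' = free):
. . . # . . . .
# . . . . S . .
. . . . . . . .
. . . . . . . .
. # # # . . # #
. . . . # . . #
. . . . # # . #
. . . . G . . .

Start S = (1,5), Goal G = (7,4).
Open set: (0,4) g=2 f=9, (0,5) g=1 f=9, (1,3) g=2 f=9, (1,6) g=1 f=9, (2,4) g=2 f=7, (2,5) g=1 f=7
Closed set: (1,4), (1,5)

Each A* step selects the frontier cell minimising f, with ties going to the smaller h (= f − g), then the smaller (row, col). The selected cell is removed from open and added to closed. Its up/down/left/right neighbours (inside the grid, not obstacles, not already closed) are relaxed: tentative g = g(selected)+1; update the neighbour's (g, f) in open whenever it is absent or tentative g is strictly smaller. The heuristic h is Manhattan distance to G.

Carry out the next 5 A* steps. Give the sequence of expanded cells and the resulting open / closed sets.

step 1: expand (2,4) (f=7, h=5) → closed; open now [(0,4) g=2 f=9, (0,5) g=1 f=9, (1,3) g=2 f=9, (1,6) g=1 f=9, (2,3) g=3 f=9, (2,5) g=1 f=7, (3,4) g=3 f=7]
step 2: expand (3,4) (f=7, h=4) → closed; open now [(0,4) g=2 f=9, (0,5) g=1 f=9, (1,3) g=2 f=9, (1,6) g=1 f=9, (2,3) g=3 f=9, (2,5) g=1 f=7, (3,3) g=4 f=9, (3,5) g=4 f=9, (4,4) g=4 f=7]
step 3: expand (4,4) (f=7, h=3) → closed; open now [(0,4) g=2 f=9, (0,5) g=1 f=9, (1,3) g=2 f=9, (1,6) g=1 f=9, (2,3) g=3 f=9, (2,5) g=1 f=7, (3,3) g=4 f=9, (3,5) g=4 f=9, (4,5) g=5 f=9]
step 4: expand (2,5) (f=7, h=6) → closed; open now [(0,4) g=2 f=9, (0,5) g=1 f=9, (1,3) g=2 f=9, (1,6) g=1 f=9, (2,3) g=3 f=9, (2,6) g=2 f=9, (3,3) g=4 f=9, (3,5) g=2 f=7, (4,5) g=5 f=9]
step 5: expand (3,5) (f=7, h=5) → closed; open now [(0,4) g=2 f=9, (0,5) g=1 f=9, (1,3) g=2 f=9, (1,6) g=1 f=9, (2,3) g=3 f=9, (2,6) g=2 f=9, (3,3) g=4 f=9, (3,6) g=3 f=9, (4,5) g=3 f=7]

order=[(2,4) → (3,4) → (4,4) → (2,5) → (3,5)]; open=[(0,4) g=2 f=9, (0,5) g=1 f=9, (1,3) g=2 f=9, (1,6) g=1 f=9, (2,3) g=3 f=9, (2,6) g=2 f=9, (3,3) g=4 f=9, (3,6) g=3 f=9, (4,5) g=3 f=7]; closed=[(1,4), (1,5), (2,4), (2,5), (3,4), (3,5), (4,4)]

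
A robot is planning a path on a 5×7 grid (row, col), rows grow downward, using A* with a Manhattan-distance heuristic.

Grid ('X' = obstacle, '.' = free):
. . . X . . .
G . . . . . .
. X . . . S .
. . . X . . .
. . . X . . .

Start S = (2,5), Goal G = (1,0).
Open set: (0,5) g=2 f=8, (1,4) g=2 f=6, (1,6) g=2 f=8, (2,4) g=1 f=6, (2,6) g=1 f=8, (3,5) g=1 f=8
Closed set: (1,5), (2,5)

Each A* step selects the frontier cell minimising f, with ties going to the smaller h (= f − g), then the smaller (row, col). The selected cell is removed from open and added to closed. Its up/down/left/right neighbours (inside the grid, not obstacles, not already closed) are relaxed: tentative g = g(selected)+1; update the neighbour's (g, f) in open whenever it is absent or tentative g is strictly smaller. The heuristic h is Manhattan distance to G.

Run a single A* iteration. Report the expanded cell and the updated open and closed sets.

step 1: expand (1,4) (f=6, h=4) → closed; open now [(0,4) g=3 f=8, (0,5) g=2 f=8, (1,3) g=3 f=6, (1,6) g=2 f=8, (2,4) g=1 f=6, (2,6) g=1 f=8, (3,5) g=1 f=8]

expanded=(1,4); open=[(0,4) g=3 f=8, (0,5) g=2 f=8, (1,3) g=3 f=6, (1,6) g=2 f=8, (2,4) g=1 f=6, (2,6) g=1 f=8, (3,5) g=1 f=8]; closed=[(1,4), (1,5), (2,5)]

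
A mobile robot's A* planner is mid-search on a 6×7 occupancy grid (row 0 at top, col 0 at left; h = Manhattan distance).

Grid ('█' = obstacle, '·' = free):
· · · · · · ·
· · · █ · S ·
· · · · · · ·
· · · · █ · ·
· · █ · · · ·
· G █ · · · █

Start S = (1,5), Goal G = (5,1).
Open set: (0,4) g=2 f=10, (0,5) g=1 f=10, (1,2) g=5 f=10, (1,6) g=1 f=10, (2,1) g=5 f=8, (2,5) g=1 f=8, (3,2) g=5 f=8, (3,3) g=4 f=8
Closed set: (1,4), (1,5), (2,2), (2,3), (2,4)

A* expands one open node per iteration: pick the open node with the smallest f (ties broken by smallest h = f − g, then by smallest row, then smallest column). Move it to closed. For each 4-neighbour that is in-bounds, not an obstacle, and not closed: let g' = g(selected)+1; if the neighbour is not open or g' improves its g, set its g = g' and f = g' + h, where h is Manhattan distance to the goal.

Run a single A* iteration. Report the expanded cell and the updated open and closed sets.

expanded=(2,1); open=[(0,4) g=2 f=10, (0,5) g=1 f=10, (1,1) g=6 f=10, (1,2) g=5 f=10, (1,6) g=1 f=10, (2,0) g=6 f=10, (2,5) g=1 f=8, (3,1) g=6 f=8, (3,2) g=5 f=8, (3,3) g=4 f=8]; closed=[(1,4), (1,5), (2,1), (2,2), (2,3), (2,4)]

step 1: expand (2,1) (f=8, h=3) → closed; open now [(0,4) g=2 f=10, (0,5) g=1 f=10, (1,1) g=6 f=10, (1,2) g=5 f=10, (1,6) g=1 f=10, (2,0) g=6 f=10, (2,5) g=1 f=8, (3,1) g=6 f=8, (3,2) g=5 f=8, (3,3) g=4 f=8]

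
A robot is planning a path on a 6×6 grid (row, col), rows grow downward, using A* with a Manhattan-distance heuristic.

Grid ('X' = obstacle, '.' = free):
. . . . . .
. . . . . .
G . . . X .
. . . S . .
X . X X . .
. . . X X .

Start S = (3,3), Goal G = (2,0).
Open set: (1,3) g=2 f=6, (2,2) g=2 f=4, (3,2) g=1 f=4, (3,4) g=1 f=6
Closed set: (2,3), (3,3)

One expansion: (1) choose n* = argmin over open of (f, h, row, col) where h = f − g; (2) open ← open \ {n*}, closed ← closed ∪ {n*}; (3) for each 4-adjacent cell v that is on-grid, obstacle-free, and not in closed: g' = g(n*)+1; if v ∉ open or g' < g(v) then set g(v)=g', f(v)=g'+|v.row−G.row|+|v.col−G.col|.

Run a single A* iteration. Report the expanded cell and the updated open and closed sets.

step 1: expand (2,2) (f=4, h=2) → closed; open now [(1,2) g=3 f=6, (1,3) g=2 f=6, (2,1) g=3 f=4, (3,2) g=1 f=4, (3,4) g=1 f=6]

expanded=(2,2); open=[(1,2) g=3 f=6, (1,3) g=2 f=6, (2,1) g=3 f=4, (3,2) g=1 f=4, (3,4) g=1 f=6]; closed=[(2,2), (2,3), (3,3)]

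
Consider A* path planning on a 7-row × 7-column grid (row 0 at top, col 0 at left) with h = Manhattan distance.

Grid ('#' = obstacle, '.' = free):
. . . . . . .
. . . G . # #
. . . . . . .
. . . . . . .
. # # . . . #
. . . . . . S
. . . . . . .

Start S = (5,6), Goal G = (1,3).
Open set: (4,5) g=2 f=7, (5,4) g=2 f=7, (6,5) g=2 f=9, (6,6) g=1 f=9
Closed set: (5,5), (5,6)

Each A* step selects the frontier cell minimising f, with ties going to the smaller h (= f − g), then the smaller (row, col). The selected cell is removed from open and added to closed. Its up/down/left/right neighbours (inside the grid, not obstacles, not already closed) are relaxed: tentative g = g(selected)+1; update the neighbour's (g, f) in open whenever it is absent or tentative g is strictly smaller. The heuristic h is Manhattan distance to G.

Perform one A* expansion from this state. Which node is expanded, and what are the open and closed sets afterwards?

step 1: expand (4,5) (f=7, h=5) → closed; open now [(3,5) g=3 f=7, (4,4) g=3 f=7, (5,4) g=2 f=7, (6,5) g=2 f=9, (6,6) g=1 f=9]

expanded=(4,5); open=[(3,5) g=3 f=7, (4,4) g=3 f=7, (5,4) g=2 f=7, (6,5) g=2 f=9, (6,6) g=1 f=9]; closed=[(4,5), (5,5), (5,6)]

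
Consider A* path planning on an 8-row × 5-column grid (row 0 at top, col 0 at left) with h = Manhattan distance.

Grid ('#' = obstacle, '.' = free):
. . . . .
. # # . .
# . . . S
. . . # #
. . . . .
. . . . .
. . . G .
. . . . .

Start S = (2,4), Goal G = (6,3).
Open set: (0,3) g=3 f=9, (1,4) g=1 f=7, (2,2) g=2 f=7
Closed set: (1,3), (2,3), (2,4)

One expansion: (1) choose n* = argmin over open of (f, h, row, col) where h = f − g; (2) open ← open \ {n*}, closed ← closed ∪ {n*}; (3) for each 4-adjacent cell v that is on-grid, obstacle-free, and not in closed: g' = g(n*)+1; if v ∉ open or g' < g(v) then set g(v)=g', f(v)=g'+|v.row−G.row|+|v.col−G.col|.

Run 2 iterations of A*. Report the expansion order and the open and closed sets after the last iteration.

order=[(2,2) → (3,2)]; open=[(0,3) g=3 f=9, (1,4) g=1 f=7, (2,1) g=3 f=9, (3,1) g=4 f=9, (4,2) g=4 f=7]; closed=[(1,3), (2,2), (2,3), (2,4), (3,2)]

step 1: expand (2,2) (f=7, h=5) → closed; open now [(0,3) g=3 f=9, (1,4) g=1 f=7, (2,1) g=3 f=9, (3,2) g=3 f=7]
step 2: expand (3,2) (f=7, h=4) → closed; open now [(0,3) g=3 f=9, (1,4) g=1 f=7, (2,1) g=3 f=9, (3,1) g=4 f=9, (4,2) g=4 f=7]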